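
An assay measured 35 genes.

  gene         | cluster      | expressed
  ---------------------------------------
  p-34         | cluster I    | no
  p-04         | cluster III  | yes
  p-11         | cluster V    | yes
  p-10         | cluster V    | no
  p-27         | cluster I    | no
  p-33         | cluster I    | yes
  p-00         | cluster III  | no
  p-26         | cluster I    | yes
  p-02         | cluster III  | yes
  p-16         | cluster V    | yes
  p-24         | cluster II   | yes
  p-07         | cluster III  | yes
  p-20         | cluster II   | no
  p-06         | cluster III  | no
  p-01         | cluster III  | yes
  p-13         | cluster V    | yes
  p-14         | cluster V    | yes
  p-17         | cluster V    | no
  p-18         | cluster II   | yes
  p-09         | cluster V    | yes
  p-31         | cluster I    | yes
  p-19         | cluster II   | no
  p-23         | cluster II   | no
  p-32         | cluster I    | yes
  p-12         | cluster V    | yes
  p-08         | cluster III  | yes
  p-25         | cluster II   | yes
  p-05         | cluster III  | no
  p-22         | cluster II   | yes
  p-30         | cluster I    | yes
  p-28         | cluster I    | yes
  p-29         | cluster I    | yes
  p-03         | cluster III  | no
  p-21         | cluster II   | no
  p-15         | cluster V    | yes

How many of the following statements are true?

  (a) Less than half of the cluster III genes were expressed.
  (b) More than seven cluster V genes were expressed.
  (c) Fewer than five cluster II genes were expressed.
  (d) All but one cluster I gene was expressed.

1

(a) cluster III: |A| = 9, |A ∩ B| = 5; needs |A ∩ B| < |A ∖ B| — false.
(b) cluster V: |A| = 9, |A ∩ B| = 7; needs |A ∩ B| > 7 — false.
(c) cluster II: |A| = 8, |A ∩ B| = 4; needs |A ∩ B| < 5 — true.
(d) cluster I: |A| = 9, |A ∩ B| = 7; needs |A ∖ B| = 1 — false.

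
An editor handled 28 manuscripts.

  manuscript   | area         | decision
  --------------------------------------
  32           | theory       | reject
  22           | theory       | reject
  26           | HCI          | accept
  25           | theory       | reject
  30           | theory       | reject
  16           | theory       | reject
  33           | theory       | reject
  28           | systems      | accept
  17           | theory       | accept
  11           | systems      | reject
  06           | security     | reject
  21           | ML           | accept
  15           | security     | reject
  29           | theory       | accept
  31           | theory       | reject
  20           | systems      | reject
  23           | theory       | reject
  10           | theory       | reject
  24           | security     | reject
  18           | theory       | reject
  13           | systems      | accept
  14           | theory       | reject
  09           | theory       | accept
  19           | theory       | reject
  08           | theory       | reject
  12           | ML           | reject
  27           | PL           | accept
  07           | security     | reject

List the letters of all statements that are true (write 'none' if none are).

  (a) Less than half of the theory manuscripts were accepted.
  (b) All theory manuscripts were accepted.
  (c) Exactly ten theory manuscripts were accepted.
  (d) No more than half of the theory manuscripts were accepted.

|A| = 16, |A ∩ B| = 3, |A ∖ B| = 13.
(a) |A ∩ B| < |A ∖ B|: holds.
(b) A ⊆ B, i.e. every element of A is in B (|A ∖ B| = 0): fails.
(c) |A ∩ B| = 10: fails.
(d) |A ∩ B| ≤ |A ∖ B|: holds.

(a), (d)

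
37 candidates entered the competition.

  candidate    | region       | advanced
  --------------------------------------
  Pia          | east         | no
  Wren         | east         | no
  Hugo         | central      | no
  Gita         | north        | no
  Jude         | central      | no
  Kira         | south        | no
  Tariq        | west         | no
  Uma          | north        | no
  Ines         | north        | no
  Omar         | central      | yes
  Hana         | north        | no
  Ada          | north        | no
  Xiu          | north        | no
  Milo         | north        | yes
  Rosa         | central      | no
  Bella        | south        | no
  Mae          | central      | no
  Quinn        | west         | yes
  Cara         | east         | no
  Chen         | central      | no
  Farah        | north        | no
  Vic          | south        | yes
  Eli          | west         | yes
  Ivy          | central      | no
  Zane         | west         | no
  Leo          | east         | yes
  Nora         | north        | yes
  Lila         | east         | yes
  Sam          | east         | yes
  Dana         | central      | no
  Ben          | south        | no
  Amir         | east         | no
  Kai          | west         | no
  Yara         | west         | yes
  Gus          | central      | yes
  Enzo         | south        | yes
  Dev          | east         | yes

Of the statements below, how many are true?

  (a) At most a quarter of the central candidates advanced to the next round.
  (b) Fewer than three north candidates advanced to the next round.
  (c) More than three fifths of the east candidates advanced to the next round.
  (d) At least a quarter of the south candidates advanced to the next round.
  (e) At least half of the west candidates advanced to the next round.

(a) central: |A| = 9, |A ∩ B| = 2; needs |A ∩ B| / |A| ≤ 1/4 — true.
(b) north: |A| = 9, |A ∩ B| = 2; needs |A ∩ B| < 3 — true.
(c) east: |A| = 8, |A ∩ B| = 4; needs |A ∩ B| / |A| > 3/5 — false.
(d) south: |A| = 5, |A ∩ B| = 2; needs |A ∩ B| / |A| ≥ 1/4 — true.
(e) west: |A| = 6, |A ∩ B| = 3; needs |A ∩ B| ≥ |A ∖ B| — true.

4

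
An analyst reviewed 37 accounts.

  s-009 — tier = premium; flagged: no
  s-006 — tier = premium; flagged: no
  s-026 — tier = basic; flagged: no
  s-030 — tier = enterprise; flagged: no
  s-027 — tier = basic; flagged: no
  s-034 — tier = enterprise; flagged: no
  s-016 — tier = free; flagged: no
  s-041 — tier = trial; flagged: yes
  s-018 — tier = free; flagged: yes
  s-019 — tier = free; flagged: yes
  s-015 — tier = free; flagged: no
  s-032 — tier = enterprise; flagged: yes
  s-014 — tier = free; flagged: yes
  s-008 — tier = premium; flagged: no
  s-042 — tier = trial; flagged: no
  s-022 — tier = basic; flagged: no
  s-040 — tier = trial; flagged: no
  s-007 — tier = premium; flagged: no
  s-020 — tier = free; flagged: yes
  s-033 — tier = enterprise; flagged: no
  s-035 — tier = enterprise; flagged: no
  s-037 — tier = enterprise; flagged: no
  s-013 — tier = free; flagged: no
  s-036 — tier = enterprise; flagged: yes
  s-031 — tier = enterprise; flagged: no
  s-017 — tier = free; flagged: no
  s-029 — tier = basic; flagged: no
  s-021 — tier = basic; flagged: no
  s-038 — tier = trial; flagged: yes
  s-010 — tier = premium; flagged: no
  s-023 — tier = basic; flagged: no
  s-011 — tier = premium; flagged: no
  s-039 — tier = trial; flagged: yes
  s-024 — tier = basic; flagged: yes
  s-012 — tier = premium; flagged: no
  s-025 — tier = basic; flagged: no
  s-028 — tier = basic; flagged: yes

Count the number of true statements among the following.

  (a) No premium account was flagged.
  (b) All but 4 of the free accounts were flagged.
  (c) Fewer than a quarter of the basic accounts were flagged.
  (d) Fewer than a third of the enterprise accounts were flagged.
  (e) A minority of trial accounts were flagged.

(a) premium: |A| = 7, |A ∩ B| = 0; needs A ∩ B = ∅ (|A ∩ B| = 0) — true.
(b) free: |A| = 8, |A ∩ B| = 4; needs |A ∖ B| = 4 — true.
(c) basic: |A| = 9, |A ∩ B| = 2; needs |A ∩ B| / |A| < 1/4 — true.
(d) enterprise: |A| = 8, |A ∩ B| = 2; needs |A ∩ B| / |A| < 1/3 — true.
(e) trial: |A| = 5, |A ∩ B| = 3; needs |A ∩ B| < |A ∖ B| — false.

4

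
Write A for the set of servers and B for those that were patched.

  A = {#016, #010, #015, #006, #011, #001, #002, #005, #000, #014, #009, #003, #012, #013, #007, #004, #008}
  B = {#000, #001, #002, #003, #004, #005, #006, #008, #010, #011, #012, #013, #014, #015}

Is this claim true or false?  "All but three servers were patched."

The determiner here denotes the relation: |A ∖ B| = 3.
|A| = 17, |A ∩ B| = 14, |A ∖ B| = 3.
|A ∖ B| = 3, so the statement is true.

True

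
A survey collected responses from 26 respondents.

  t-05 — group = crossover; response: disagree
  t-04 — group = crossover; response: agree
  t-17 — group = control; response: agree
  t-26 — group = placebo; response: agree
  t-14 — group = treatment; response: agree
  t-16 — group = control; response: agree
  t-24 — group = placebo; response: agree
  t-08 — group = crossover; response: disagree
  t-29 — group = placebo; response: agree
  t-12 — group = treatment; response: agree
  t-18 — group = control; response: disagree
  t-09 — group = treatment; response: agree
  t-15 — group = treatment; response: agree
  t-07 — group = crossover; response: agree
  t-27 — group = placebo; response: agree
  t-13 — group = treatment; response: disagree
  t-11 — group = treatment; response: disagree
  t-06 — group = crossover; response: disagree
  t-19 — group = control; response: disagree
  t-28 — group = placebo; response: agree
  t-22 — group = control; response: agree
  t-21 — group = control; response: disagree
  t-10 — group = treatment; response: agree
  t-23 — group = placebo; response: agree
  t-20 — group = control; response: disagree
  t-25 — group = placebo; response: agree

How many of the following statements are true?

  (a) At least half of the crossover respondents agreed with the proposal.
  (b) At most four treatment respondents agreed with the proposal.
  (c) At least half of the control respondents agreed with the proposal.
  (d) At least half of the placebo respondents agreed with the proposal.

(a) crossover: |A| = 5, |A ∩ B| = 2; needs |A ∩ B| ≥ |A ∖ B| — false.
(b) treatment: |A| = 7, |A ∩ B| = 5; needs |A ∩ B| ≤ 4 — false.
(c) control: |A| = 7, |A ∩ B| = 3; needs |A ∩ B| ≥ |A ∖ B| — false.
(d) placebo: |A| = 7, |A ∩ B| = 7; needs |A ∩ B| ≥ |A ∖ B| — true.

1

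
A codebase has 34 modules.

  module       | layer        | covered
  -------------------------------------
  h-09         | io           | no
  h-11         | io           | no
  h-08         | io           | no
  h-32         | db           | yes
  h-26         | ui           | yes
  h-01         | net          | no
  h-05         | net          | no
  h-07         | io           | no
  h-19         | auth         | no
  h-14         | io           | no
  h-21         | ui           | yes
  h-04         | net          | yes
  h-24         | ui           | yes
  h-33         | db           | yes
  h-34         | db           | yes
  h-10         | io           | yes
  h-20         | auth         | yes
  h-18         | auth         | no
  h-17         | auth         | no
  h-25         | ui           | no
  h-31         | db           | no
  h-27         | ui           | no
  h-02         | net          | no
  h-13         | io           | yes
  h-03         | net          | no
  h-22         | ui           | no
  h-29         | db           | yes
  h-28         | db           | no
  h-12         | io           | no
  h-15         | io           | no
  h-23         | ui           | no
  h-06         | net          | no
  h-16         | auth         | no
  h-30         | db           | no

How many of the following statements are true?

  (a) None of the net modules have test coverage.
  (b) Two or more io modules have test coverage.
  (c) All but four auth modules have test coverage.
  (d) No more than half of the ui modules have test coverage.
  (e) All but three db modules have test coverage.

4

(a) net: |A| = 6, |A ∩ B| = 1; needs A ∩ B = ∅ (|A ∩ B| = 0) — false.
(b) io: |A| = 9, |A ∩ B| = 2; needs |A ∩ B| ≥ 2 — true.
(c) auth: |A| = 5, |A ∩ B| = 1; needs |A ∖ B| = 4 — true.
(d) ui: |A| = 7, |A ∩ B| = 3; needs |A ∩ B| ≤ |A ∖ B| — true.
(e) db: |A| = 7, |A ∩ B| = 4; needs |A ∖ B| = 3 — true.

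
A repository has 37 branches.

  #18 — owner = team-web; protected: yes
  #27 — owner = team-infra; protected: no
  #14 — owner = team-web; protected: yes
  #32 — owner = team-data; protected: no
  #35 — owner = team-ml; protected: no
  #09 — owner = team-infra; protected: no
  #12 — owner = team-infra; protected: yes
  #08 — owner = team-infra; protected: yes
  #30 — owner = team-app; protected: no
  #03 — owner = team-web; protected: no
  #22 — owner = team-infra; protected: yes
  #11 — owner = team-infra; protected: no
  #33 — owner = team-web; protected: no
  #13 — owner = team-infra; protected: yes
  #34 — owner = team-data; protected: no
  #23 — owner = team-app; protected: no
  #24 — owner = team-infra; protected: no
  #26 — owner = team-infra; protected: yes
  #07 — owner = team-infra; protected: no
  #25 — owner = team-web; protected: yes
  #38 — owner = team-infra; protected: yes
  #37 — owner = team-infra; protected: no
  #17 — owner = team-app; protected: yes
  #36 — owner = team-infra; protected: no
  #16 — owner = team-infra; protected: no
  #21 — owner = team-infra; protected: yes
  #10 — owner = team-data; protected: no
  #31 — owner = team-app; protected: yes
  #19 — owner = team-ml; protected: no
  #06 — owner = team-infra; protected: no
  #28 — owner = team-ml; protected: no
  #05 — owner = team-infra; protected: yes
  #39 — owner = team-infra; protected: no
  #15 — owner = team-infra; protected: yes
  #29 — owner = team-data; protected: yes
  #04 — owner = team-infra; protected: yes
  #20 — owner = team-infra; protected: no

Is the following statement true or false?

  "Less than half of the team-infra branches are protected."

'Less than half of the team-infra branches are protected' holds iff |A ∩ B| < |A ∖ B|.
|A| = 21, |A ∩ B| = 10, |A ∖ B| = 11.
10 < 11, so the statement is true.

True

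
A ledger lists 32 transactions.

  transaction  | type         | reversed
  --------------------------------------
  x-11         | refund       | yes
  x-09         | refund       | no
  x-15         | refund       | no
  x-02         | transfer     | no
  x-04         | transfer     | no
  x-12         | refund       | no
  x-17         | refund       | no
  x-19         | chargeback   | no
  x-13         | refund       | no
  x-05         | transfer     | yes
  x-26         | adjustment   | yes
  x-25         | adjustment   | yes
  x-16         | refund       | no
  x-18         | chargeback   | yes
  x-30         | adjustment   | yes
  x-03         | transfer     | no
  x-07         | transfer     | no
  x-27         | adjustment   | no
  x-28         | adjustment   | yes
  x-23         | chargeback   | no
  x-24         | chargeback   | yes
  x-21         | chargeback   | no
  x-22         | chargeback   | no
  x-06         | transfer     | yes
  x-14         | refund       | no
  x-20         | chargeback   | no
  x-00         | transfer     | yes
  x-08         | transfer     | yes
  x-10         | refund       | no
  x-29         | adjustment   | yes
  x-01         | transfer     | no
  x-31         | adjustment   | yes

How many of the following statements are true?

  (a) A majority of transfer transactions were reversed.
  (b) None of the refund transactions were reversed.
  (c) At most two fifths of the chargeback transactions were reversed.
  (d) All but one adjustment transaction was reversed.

2

(a) transfer: |A| = 9, |A ∩ B| = 4; needs |A ∩ B| > |A ∖ B| — false.
(b) refund: |A| = 9, |A ∩ B| = 1; needs A ∩ B = ∅ (|A ∩ B| = 0) — false.
(c) chargeback: |A| = 7, |A ∩ B| = 2; needs |A ∩ B| / |A| ≤ 2/5 — true.
(d) adjustment: |A| = 7, |A ∩ B| = 6; needs |A ∖ B| = 1 — true.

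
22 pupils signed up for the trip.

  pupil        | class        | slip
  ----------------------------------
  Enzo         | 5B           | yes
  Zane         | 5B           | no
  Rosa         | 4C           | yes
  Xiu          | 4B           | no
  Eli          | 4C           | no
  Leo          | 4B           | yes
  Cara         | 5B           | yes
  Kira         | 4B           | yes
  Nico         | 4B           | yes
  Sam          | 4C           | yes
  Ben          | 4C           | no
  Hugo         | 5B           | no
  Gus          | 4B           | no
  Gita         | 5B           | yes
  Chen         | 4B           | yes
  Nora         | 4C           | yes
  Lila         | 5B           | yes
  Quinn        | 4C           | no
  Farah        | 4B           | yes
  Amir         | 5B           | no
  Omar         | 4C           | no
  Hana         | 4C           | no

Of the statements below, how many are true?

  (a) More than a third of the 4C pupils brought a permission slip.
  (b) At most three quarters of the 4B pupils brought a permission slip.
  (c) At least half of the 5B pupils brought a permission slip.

3

(a) 4C: |A| = 8, |A ∩ B| = 3; needs |A ∩ B| / |A| > 1/3 — true.
(b) 4B: |A| = 7, |A ∩ B| = 5; needs |A ∩ B| / |A| ≤ 3/4 — true.
(c) 5B: |A| = 7, |A ∩ B| = 4; needs |A ∩ B| ≥ |A ∖ B| — true.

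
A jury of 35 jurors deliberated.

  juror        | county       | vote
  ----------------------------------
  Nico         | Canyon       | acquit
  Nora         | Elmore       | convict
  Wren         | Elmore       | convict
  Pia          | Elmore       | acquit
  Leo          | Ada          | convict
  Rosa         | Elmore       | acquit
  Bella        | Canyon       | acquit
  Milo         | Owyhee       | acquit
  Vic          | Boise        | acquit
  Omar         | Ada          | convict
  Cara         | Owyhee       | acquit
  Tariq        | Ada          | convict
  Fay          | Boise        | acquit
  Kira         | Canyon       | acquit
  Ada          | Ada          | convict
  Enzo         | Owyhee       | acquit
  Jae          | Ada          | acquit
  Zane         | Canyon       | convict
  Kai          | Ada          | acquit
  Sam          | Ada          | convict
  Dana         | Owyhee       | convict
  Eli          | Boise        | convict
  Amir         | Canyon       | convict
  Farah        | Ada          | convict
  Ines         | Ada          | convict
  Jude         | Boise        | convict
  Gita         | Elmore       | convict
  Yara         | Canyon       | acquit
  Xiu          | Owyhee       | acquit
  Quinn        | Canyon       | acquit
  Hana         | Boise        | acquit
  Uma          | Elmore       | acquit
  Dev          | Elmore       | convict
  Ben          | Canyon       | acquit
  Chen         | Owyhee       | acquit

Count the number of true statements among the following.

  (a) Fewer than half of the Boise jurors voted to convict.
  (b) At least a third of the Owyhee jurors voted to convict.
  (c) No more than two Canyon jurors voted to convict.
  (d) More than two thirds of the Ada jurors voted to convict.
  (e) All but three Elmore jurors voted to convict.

(a) Boise: |A| = 5, |A ∩ B| = 2; needs |A ∩ B| < |A ∖ B| — true.
(b) Owyhee: |A| = 6, |A ∩ B| = 1; needs |A ∩ B| / |A| ≥ 1/3 — false.
(c) Canyon: |A| = 8, |A ∩ B| = 2; needs |A ∩ B| ≤ 2 — true.
(d) Ada: |A| = 9, |A ∩ B| = 7; needs |A ∩ B| / |A| > 2/3 — true.
(e) Elmore: |A| = 7, |A ∩ B| = 4; needs |A ∖ B| = 3 — true.

4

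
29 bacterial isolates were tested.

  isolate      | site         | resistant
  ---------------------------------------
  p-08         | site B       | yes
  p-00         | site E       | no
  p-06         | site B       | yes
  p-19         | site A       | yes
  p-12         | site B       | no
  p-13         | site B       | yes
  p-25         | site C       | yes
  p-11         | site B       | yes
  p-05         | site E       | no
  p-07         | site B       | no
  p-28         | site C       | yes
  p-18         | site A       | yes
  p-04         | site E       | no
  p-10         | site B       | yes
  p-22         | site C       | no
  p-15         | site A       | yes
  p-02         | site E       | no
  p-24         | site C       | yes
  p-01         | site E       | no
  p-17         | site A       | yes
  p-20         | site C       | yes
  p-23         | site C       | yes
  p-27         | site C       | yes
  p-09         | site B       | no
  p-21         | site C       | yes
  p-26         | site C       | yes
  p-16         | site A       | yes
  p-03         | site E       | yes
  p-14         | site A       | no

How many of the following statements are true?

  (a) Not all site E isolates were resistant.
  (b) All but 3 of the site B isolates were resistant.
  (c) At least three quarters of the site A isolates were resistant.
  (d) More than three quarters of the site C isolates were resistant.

4

(a) site E: |A| = 6, |A ∩ B| = 1; needs A ⊄ B (|A ∖ B| ≥ 1) — true.
(b) site B: |A| = 8, |A ∩ B| = 5; needs |A ∖ B| = 3 — true.
(c) site A: |A| = 6, |A ∩ B| = 5; needs |A ∩ B| / |A| ≥ 3/4 — true.
(d) site C: |A| = 9, |A ∩ B| = 8; needs |A ∩ B| / |A| > 3/4 — true.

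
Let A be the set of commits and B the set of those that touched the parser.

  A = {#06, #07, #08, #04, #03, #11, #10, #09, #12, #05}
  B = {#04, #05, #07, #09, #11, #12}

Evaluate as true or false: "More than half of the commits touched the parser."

True

The determiner here denotes the relation: |A ∩ B| > |A ∖ B|.
A (the restrictor) = {#06, #07, #08, #04, #03, #11, #10, #09, #12, #05}, |A| = 10.
A ∩ B = {#07, #04, #11, #09, #12, #05}, so |A ∩ B| = 6.
A ∖ B = {#06, #08, #03, #10}, so |A ∖ B| = 4.
6 > 4, so the statement is true.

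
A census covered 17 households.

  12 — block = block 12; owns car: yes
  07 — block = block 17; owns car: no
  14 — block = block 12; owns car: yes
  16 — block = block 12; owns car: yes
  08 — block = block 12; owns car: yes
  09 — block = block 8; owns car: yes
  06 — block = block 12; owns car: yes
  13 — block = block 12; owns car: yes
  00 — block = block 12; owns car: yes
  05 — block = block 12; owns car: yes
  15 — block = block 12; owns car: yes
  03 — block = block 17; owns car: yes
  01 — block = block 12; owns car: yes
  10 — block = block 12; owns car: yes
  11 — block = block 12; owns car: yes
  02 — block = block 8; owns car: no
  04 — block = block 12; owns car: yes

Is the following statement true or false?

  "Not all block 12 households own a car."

False

The determiner here denotes the relation: A ⊄ B (|A ∖ B| ≥ 1).
A (the restrictor) = {12, 14, 16, 08, 06, 13, 00, 05, 15, 01, 10, 11, 04}, |A| = 13.
A ∖ B = {}, so |A ∖ B| = 0.
So the statement is false.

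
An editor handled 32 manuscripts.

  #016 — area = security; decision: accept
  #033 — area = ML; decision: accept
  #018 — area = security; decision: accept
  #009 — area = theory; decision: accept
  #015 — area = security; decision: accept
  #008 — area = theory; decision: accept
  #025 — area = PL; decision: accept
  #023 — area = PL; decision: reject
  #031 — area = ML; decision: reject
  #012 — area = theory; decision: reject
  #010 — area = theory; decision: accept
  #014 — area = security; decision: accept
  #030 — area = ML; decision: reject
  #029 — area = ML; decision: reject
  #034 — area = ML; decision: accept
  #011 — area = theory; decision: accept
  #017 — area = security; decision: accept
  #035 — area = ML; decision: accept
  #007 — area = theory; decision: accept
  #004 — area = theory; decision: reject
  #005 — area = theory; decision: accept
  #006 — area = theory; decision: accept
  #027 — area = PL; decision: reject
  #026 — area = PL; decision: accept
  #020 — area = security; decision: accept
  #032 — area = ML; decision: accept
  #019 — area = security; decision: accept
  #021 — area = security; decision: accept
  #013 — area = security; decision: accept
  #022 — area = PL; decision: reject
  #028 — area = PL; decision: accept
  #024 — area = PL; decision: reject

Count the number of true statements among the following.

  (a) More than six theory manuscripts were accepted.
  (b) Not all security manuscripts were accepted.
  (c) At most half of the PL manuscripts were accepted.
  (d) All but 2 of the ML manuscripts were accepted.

(a) theory: |A| = 9, |A ∩ B| = 7; needs |A ∩ B| > 6 — true.
(b) security: |A| = 9, |A ∩ B| = 9; needs A ⊄ B (|A ∖ B| ≥ 1) — false.
(c) PL: |A| = 7, |A ∩ B| = 3; needs |A ∩ B| ≤ |A ∖ B| — true.
(d) ML: |A| = 7, |A ∩ B| = 4; needs |A ∖ B| = 2 — false.

2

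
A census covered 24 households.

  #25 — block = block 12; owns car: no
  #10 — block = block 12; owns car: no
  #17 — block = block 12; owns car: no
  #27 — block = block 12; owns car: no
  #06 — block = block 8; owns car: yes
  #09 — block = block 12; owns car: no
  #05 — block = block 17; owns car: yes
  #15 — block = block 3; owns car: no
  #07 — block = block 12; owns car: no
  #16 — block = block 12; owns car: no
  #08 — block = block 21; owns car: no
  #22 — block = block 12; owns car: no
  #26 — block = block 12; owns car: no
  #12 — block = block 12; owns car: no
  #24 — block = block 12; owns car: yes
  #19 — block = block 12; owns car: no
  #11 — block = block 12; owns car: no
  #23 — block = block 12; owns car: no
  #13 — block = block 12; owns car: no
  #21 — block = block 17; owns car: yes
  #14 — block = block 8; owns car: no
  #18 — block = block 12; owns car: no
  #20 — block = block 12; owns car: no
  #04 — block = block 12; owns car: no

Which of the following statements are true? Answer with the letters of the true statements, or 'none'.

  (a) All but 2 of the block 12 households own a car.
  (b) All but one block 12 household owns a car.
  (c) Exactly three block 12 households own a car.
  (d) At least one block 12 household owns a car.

|A| = 18, |A ∩ B| = 1, |A ∖ B| = 17.
(a) |A ∖ B| = 2: fails.
(b) |A ∖ B| = 1: fails.
(c) |A ∩ B| = 3: fails.
(d) A ∩ B ≠ ∅ (|A ∩ B| ≥ 1): holds.

(d)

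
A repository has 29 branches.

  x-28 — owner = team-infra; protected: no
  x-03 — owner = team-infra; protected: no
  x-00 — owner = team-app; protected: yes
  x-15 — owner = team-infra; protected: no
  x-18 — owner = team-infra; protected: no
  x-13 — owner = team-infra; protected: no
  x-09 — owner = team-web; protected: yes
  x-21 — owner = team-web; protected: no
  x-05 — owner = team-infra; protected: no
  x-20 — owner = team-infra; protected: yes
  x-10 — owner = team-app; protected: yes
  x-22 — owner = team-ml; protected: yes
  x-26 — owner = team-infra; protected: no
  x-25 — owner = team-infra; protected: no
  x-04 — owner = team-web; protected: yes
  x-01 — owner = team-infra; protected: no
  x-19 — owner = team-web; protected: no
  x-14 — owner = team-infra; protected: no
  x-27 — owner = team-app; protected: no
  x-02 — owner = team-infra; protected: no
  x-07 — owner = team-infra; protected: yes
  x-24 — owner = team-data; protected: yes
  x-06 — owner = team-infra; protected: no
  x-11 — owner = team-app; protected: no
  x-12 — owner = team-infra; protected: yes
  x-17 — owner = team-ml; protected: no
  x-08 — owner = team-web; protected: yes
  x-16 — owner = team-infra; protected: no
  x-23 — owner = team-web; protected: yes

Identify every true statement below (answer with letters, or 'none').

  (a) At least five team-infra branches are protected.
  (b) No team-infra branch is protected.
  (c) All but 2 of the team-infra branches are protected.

|A| = 16, |A ∩ B| = 3, |A ∖ B| = 13.
(a) |A ∩ B| ≥ 5: fails.
(b) A ∩ B = ∅ (|A ∩ B| = 0): fails.
(c) |A ∖ B| = 2: fails.

none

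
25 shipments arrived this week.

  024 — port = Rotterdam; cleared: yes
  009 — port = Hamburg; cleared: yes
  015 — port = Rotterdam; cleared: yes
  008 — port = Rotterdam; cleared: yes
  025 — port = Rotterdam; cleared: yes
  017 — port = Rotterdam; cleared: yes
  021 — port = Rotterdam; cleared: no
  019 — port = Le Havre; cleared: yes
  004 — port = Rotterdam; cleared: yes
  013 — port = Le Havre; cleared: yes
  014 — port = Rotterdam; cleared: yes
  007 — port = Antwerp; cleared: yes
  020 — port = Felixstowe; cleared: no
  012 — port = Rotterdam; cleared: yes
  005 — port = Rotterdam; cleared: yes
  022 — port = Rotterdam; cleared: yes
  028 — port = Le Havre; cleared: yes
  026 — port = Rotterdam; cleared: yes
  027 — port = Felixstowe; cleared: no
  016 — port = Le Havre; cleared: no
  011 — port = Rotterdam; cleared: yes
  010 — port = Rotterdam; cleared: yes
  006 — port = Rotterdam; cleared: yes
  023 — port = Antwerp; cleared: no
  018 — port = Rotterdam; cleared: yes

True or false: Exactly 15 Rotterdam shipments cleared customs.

True

The determiner here denotes the relation: |A ∩ B| = 15.
|A| = 16, |A ∩ B| = 15, |A ∖ B| = 1.
|A ∩ B| = 15, so the statement is true.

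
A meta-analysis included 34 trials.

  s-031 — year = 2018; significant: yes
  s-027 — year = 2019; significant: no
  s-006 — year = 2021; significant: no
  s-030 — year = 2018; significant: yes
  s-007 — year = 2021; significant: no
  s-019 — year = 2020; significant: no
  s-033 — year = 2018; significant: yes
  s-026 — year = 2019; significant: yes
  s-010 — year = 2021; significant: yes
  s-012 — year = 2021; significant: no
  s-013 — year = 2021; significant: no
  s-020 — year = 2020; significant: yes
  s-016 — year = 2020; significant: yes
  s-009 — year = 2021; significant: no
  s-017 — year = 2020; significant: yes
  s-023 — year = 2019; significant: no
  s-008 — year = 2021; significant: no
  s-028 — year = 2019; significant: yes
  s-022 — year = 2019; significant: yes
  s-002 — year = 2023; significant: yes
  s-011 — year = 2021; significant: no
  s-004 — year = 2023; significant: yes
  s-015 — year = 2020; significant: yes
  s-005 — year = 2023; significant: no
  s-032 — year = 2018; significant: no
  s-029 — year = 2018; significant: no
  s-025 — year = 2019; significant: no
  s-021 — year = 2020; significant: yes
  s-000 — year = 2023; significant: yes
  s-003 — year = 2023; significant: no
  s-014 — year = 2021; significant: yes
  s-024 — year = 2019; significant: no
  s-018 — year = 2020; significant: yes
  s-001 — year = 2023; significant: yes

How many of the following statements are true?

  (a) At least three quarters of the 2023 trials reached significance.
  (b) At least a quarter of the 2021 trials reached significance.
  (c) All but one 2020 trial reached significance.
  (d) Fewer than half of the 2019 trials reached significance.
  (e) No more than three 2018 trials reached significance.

(a) 2023: |A| = 6, |A ∩ B| = 4; needs |A ∩ B| / |A| ≥ 3/4 — false.
(b) 2021: |A| = 9, |A ∩ B| = 2; needs |A ∩ B| / |A| ≥ 1/4 — false.
(c) 2020: |A| = 7, |A ∩ B| = 6; needs |A ∖ B| = 1 — true.
(d) 2019: |A| = 7, |A ∩ B| = 3; needs |A ∩ B| < |A ∖ B| — true.
(e) 2018: |A| = 5, |A ∩ B| = 3; needs |A ∩ B| ≤ 3 — true.

3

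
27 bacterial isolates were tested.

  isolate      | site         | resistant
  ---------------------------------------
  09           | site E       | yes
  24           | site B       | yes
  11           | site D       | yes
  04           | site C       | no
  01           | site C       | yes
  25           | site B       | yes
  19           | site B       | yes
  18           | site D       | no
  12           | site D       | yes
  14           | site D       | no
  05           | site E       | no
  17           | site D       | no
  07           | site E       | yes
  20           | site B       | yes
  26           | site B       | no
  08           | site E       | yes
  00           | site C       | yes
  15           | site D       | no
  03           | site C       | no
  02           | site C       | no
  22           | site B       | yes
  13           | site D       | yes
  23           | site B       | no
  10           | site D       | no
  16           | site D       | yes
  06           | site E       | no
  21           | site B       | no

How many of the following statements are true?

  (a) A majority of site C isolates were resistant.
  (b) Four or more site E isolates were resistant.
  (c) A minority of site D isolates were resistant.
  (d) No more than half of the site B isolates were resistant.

1

(a) site C: |A| = 5, |A ∩ B| = 2; needs |A ∩ B| > |A ∖ B| — false.
(b) site E: |A| = 5, |A ∩ B| = 3; needs |A ∩ B| ≥ 4 — false.
(c) site D: |A| = 9, |A ∩ B| = 4; needs |A ∩ B| < |A ∖ B| — true.
(d) site B: |A| = 8, |A ∩ B| = 5; needs |A ∩ B| ≤ |A ∖ B| — false.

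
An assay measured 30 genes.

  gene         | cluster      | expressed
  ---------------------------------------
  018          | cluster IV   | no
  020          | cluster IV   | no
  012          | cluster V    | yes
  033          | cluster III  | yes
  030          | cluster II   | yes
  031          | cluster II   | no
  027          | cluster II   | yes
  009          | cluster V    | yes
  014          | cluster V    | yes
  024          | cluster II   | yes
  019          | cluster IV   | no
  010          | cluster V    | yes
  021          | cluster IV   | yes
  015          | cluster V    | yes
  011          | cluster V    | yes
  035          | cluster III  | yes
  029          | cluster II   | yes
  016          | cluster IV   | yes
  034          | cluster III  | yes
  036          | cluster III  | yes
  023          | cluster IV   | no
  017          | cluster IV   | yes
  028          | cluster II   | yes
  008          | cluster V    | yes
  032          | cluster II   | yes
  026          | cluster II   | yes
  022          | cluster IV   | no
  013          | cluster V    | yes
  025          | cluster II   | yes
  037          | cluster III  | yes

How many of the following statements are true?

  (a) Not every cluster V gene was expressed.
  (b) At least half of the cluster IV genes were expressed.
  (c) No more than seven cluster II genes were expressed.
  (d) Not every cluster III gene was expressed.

0

(a) cluster V: |A| = 8, |A ∩ B| = 8; needs A ⊄ B (|A ∖ B| ≥ 1) — false.
(b) cluster IV: |A| = 8, |A ∩ B| = 3; needs |A ∩ B| ≥ |A ∖ B| — false.
(c) cluster II: |A| = 9, |A ∩ B| = 8; needs |A ∩ B| ≤ 7 — false.
(d) cluster III: |A| = 5, |A ∩ B| = 5; needs A ⊄ B (|A ∖ B| ≥ 1) — false.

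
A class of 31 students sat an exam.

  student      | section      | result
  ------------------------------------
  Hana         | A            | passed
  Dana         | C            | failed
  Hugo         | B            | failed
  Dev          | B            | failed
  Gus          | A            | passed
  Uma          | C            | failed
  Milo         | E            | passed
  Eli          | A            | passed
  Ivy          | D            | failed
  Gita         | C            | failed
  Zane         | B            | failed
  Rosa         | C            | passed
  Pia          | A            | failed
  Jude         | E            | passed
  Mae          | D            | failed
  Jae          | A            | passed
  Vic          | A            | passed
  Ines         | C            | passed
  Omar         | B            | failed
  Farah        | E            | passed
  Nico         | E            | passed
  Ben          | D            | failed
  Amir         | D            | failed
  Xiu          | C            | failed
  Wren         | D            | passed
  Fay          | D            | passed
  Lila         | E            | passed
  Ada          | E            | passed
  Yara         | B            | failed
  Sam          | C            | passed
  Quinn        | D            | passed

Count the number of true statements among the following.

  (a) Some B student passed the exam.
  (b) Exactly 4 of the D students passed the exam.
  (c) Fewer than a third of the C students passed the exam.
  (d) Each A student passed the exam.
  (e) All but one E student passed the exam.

0

(a) B: |A| = 5, |A ∩ B| = 0; needs A ∩ B ≠ ∅ (|A ∩ B| ≥ 1) — false.
(b) D: |A| = 7, |A ∩ B| = 3; needs |A ∩ B| = 4 — false.
(c) C: |A| = 7, |A ∩ B| = 3; needs |A ∩ B| / |A| < 1/3 — false.
(d) A: |A| = 6, |A ∩ B| = 5; needs A ⊆ B, i.e. every element of A is in B (|A ∖ B| = 0) — false.
(e) E: |A| = 6, |A ∩ B| = 6; needs |A ∖ B| = 1 — false.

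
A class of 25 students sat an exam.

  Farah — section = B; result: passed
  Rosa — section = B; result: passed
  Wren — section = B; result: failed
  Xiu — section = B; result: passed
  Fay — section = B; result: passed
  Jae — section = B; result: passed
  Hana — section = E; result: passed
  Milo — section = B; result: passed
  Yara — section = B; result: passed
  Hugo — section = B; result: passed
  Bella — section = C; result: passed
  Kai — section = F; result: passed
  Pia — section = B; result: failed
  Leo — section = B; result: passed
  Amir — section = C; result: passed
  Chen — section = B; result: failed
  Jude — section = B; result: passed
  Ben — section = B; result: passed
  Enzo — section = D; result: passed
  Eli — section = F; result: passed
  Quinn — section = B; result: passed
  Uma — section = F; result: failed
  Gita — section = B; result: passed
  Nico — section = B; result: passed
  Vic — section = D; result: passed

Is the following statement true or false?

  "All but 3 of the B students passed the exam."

'All but 3 of the B students passed the exam' holds iff |A ∖ B| = 3.
|A| = 17, |A ∩ B| = 14, |A ∖ B| = 3.
|A ∖ B| = 3, so the statement is true.

True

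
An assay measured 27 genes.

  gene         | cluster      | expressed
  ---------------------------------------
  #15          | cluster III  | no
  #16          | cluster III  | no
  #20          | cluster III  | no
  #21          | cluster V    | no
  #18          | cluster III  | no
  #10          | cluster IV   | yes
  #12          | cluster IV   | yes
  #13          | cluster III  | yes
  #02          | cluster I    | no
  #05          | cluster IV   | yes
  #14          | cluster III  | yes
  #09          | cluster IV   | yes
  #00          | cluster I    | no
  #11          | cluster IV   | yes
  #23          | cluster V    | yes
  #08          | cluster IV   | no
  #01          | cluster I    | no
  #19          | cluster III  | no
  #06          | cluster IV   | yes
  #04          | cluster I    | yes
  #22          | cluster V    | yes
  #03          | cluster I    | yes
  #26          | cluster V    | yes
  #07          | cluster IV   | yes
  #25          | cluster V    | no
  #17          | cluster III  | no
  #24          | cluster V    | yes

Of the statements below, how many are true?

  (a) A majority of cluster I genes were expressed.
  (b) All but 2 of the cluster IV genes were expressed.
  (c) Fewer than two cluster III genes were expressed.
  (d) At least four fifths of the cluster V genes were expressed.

(a) cluster I: |A| = 5, |A ∩ B| = 2; needs |A ∩ B| > |A ∖ B| — false.
(b) cluster IV: |A| = 8, |A ∩ B| = 7; needs |A ∖ B| = 2 — false.
(c) cluster III: |A| = 8, |A ∩ B| = 2; needs |A ∩ B| < 2 — false.
(d) cluster V: |A| = 6, |A ∩ B| = 4; needs |A ∩ B| / |A| ≥ 4/5 — false.

0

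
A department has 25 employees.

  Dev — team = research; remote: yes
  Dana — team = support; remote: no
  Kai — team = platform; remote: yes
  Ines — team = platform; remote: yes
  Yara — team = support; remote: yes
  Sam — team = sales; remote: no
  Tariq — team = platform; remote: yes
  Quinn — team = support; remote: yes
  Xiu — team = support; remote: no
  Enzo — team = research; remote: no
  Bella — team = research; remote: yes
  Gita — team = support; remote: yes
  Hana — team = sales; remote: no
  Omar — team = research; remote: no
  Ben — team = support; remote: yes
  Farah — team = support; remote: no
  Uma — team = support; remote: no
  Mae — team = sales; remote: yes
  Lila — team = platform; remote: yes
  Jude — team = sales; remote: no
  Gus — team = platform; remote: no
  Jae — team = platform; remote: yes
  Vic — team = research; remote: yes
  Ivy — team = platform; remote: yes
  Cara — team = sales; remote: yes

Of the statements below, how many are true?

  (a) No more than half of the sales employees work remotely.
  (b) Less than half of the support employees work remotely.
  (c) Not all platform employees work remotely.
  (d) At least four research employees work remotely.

2

(a) sales: |A| = 5, |A ∩ B| = 2; needs |A ∩ B| ≤ |A ∖ B| — true.
(b) support: |A| = 8, |A ∩ B| = 4; needs |A ∩ B| < |A ∖ B| — false.
(c) platform: |A| = 7, |A ∩ B| = 6; needs A ⊄ B (|A ∖ B| ≥ 1) — true.
(d) research: |A| = 5, |A ∩ B| = 3; needs |A ∩ B| ≥ 4 — false.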